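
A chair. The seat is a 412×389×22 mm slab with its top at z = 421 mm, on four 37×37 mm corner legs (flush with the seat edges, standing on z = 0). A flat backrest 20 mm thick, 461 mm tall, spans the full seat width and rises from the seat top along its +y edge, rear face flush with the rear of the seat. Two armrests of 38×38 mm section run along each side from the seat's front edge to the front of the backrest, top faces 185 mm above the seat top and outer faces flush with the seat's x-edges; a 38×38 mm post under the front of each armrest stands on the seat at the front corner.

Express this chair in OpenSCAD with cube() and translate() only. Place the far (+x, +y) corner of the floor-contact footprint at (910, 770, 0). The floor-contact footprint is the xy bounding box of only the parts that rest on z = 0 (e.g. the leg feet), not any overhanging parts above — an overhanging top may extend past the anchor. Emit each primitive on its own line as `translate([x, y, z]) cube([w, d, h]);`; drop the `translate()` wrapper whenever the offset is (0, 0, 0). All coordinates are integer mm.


translate([498, 381, 399]) cube([412, 389, 22]);
translate([498, 381, 0]) cube([37, 37, 399]);
translate([873, 381, 0]) cube([37, 37, 399]);
translate([498, 733, 0]) cube([37, 37, 399]);
translate([873, 733, 0]) cube([37, 37, 399]);
translate([498, 750, 421]) cube([412, 20, 461]);
translate([498, 381, 568]) cube([38, 369, 38]);
translate([872, 381, 568]) cube([38, 369, 38]);
translate([498, 381, 421]) cube([38, 38, 147]);
translate([872, 381, 421]) cube([38, 38, 147]);


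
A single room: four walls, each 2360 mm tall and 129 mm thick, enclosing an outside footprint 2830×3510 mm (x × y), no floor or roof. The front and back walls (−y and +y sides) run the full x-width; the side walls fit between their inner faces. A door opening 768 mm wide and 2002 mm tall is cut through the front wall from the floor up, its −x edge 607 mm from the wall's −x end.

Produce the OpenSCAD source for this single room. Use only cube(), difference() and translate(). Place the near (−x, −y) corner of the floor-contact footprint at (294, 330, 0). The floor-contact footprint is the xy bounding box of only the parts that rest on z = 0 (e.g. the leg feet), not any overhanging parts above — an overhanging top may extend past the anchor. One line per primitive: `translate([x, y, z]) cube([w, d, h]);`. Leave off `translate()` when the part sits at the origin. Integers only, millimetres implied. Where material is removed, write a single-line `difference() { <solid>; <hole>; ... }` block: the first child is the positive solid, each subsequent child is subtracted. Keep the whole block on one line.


difference() { translate([294, 330, 0]) cube([2830, 129, 2360]); translate([901, 330, 0]) cube([768, 129, 2002]); }
translate([294, 3711, 0]) cube([2830, 129, 2360]);
translate([294, 459, 0]) cube([129, 3252, 2360]);
translate([2995, 459, 0]) cube([129, 3252, 2360]);


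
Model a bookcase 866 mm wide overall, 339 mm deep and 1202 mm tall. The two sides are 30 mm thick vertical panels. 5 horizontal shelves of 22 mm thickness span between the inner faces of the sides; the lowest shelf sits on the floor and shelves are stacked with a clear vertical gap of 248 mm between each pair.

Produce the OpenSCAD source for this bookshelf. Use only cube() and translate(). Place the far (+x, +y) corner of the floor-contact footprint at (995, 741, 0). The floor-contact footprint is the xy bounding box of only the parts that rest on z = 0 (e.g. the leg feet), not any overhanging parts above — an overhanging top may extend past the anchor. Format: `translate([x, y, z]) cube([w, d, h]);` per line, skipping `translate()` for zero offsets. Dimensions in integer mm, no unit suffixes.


translate([129, 402, 0]) cube([30, 339, 1202]);
translate([965, 402, 0]) cube([30, 339, 1202]);
translate([159, 402, 0]) cube([806, 339, 22]);
translate([159, 402, 270]) cube([806, 339, 22]);
translate([159, 402, 540]) cube([806, 339, 22]);
translate([159, 402, 810]) cube([806, 339, 22]);
translate([159, 402, 1080]) cube([806, 339, 22]);


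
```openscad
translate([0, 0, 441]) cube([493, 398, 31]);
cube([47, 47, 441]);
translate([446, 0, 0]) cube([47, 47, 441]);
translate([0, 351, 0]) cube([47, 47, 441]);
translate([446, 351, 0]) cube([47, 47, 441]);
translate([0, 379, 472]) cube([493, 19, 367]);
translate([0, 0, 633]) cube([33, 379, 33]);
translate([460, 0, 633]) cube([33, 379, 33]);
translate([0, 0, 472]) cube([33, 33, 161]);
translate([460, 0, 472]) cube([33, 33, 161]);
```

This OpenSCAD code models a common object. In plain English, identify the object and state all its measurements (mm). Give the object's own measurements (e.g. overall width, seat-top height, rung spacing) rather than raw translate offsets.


A chair. The seat is a 493×398×31 mm slab with its top at z = 472 mm, on four 47×47 mm corner legs (flush with the seat edges, standing on z = 0). A flat backrest 19 mm thick, 367 mm tall, spans the full seat width and rises from the seat top along its +y edge, rear face flush with the rear of the seat. Two armrests of 33×33 mm section run along each side from the seat's front edge to the front of the backrest, top faces 194 mm above the seat top and outer faces flush with the seat's x-edges; a 33×33 mm post under the front of each armrest stands on the seat at the front corner.


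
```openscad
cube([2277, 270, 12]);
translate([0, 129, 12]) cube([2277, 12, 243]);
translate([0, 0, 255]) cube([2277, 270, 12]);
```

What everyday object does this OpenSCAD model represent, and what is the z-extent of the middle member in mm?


An I-beam. The web height is 243 mm.

Two wide flanges with a thin centred web — an I-beam. Overall 267 mm minus two 12 mm flanges gives a web of 267 − 2·12 = 243 mm.


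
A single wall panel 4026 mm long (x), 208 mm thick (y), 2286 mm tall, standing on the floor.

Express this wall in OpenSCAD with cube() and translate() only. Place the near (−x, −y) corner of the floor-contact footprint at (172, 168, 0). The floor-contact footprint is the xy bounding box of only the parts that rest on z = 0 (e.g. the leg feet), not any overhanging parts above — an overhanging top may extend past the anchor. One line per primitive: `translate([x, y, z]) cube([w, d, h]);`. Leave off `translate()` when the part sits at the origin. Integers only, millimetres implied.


translate([172, 168, 0]) cube([4026, 208, 2286]);


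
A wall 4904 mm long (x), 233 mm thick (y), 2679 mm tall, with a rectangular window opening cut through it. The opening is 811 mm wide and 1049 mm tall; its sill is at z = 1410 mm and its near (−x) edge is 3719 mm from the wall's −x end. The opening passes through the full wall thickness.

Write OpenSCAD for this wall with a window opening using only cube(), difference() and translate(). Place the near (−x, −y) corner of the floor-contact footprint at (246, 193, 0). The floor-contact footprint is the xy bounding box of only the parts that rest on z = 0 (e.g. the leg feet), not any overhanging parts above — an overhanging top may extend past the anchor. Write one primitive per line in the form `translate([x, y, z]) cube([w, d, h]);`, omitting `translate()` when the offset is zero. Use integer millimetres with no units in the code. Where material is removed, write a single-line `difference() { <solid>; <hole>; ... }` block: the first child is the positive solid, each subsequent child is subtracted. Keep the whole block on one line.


difference() { translate([246, 193, 0]) cube([4904, 233, 2679]); translate([3965, 193, 1410]) cube([811, 233, 1049]); }


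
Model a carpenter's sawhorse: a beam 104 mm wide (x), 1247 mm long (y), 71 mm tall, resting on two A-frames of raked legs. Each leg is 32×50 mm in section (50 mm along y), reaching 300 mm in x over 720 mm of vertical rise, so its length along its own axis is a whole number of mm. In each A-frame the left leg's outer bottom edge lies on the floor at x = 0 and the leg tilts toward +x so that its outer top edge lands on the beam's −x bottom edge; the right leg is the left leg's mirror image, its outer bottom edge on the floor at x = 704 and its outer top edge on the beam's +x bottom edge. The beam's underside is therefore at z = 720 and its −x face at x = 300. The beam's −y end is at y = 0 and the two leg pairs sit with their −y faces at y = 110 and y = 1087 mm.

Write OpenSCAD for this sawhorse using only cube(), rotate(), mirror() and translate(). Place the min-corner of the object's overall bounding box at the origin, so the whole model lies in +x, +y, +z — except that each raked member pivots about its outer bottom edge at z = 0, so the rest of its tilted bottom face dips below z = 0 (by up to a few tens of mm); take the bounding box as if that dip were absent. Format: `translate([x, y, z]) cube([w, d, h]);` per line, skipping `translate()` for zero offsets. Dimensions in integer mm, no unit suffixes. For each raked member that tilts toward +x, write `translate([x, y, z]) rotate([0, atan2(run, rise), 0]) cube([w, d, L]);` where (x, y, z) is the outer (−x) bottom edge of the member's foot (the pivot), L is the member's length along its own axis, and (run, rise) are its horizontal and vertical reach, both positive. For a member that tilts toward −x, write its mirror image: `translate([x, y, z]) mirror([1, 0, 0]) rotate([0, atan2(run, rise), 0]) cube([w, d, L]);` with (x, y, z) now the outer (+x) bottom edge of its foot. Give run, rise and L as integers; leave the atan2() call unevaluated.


translate([300, 0, 720]) cube([104, 1247, 71]);
translate([0, 110, 0]) rotate([0, atan2(300, 720), 0]) cube([32, 50, 780]);
translate([704, 110, 0]) mirror([1, 0, 0]) rotate([0, atan2(300, 720), 0]) cube([32, 50, 780]);
translate([0, 1087, 0]) rotate([0, atan2(300, 720), 0]) cube([32, 50, 780]);
translate([704, 1087, 0]) mirror([1, 0, 0]) rotate([0, atan2(300, 720), 0]) cube([32, 50, 780]);


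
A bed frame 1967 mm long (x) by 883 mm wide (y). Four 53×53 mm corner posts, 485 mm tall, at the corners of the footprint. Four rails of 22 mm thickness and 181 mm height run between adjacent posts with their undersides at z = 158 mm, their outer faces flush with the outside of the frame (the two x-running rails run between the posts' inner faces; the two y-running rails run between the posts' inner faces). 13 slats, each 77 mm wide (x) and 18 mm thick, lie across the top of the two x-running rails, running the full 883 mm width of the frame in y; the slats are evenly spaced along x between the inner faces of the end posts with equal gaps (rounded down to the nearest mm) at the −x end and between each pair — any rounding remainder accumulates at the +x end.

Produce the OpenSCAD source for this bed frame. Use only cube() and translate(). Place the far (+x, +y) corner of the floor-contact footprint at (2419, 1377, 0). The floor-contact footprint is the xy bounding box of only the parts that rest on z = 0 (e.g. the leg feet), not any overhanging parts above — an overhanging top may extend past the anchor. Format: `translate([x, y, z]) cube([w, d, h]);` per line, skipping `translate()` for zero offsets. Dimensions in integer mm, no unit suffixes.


translate([452, 494, 0]) cube([53, 53, 485]);
translate([452, 1324, 0]) cube([53, 53, 485]);
translate([2366, 494, 0]) cube([53, 53, 485]);
translate([2366, 1324, 0]) cube([53, 53, 485]);
translate([505, 494, 158]) cube([1861, 22, 181]);
translate([505, 1355, 158]) cube([1861, 22, 181]);
translate([452, 547, 158]) cube([22, 777, 181]);
translate([2397, 547, 158]) cube([22, 777, 181]);
translate([566, 494, 339]) cube([77, 883, 18]);
translate([704, 494, 339]) cube([77, 883, 18]);
translate([842, 494, 339]) cube([77, 883, 18]);
translate([980, 494, 339]) cube([77, 883, 18]);
translate([1118, 494, 339]) cube([77, 883, 18]);
translate([1256, 494, 339]) cube([77, 883, 18]);
translate([1394, 494, 339]) cube([77, 883, 18]);
translate([1532, 494, 339]) cube([77, 883, 18]);
translate([1670, 494, 339]) cube([77, 883, 18]);
translate([1808, 494, 339]) cube([77, 883, 18]);
translate([1946, 494, 339]) cube([77, 883, 18]);
translate([2084, 494, 339]) cube([77, 883, 18]);
translate([2222, 494, 339]) cube([77, 883, 18]);


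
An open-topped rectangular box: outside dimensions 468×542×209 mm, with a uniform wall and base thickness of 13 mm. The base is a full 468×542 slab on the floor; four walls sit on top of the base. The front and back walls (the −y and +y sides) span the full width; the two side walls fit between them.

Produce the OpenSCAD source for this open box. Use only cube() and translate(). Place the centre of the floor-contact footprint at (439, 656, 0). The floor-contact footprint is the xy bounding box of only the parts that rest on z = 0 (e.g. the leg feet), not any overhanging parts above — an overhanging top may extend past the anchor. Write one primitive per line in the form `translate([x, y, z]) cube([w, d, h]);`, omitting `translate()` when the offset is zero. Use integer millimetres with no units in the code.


translate([205, 385, 0]) cube([468, 542, 13]);
translate([205, 385, 13]) cube([468, 13, 196]);
translate([205, 914, 13]) cube([468, 13, 196]);
translate([205, 398, 13]) cube([13, 516, 196]);
translate([660, 398, 13]) cube([13, 516, 196]);


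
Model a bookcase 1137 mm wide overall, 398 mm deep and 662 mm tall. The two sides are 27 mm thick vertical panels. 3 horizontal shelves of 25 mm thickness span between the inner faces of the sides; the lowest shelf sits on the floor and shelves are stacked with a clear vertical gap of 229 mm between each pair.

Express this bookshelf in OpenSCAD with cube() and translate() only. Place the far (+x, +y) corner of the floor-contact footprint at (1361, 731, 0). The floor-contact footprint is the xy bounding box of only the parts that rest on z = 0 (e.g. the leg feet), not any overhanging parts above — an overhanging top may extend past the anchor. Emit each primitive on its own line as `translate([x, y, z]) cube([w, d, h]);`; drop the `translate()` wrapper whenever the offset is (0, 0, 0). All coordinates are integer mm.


translate([224, 333, 0]) cube([27, 398, 662]);
translate([1334, 333, 0]) cube([27, 398, 662]);
translate([251, 333, 0]) cube([1083, 398, 25]);
translate([251, 333, 254]) cube([1083, 398, 25]);
translate([251, 333, 508]) cube([1083, 398, 25]);


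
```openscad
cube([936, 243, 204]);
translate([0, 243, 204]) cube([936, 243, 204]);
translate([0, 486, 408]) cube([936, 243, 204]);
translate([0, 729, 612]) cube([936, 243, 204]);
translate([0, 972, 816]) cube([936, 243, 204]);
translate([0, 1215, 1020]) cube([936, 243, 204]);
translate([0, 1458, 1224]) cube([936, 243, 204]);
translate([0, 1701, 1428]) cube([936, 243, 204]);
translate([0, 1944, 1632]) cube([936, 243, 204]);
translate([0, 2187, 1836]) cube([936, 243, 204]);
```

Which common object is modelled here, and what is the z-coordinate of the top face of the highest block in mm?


A staircase. The total rise is 2040 mm.

10 identical blocks, each offset up and back from the previous — a staircase. Each step is 204 mm tall and there are 10 of them, so the total rise is 10 × 204 = 2040 mm.


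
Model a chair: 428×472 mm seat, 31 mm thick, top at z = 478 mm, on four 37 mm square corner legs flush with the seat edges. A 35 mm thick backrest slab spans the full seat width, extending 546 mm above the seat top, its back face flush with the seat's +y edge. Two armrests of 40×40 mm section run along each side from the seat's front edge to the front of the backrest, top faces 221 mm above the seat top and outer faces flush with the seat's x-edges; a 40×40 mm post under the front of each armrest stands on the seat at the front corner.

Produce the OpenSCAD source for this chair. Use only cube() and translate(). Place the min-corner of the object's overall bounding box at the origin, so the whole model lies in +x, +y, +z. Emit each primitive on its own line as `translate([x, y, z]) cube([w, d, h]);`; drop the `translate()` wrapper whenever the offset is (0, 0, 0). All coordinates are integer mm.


translate([0, 0, 447]) cube([428, 472, 31]);
cube([37, 37, 447]);
translate([391, 0, 0]) cube([37, 37, 447]);
translate([0, 435, 0]) cube([37, 37, 447]);
translate([391, 435, 0]) cube([37, 37, 447]);
translate([0, 437, 478]) cube([428, 35, 546]);
translate([0, 0, 659]) cube([40, 437, 40]);
translate([388, 0, 659]) cube([40, 437, 40]);
translate([0, 0, 478]) cube([40, 40, 181]);
translate([388, 0, 478]) cube([40, 40, 181]);


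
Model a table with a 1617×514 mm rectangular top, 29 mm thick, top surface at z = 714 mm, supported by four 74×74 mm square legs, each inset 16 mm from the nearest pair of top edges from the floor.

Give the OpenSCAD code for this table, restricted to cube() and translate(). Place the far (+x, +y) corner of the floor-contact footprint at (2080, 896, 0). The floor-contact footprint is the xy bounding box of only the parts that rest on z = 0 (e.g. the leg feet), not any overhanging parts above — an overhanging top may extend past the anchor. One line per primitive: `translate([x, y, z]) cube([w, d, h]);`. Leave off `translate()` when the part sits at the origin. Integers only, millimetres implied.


translate([479, 398, 685]) cube([1617, 514, 29]);
translate([495, 414, 0]) cube([74, 74, 685]);
translate([2006, 414, 0]) cube([74, 74, 685]);
translate([495, 822, 0]) cube([74, 74, 685]);
translate([2006, 822, 0]) cube([74, 74, 685]);


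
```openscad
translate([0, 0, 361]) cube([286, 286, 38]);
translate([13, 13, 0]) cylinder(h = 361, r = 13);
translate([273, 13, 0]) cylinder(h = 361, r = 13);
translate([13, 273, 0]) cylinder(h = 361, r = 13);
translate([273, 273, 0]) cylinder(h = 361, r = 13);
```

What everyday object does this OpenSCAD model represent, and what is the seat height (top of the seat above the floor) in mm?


A stool. The seat height is 399 mm.

A 286×286×38 slab at z = 361 on four corner cylinders — a stool. The seat top is 361 + 38 = 399 mm.


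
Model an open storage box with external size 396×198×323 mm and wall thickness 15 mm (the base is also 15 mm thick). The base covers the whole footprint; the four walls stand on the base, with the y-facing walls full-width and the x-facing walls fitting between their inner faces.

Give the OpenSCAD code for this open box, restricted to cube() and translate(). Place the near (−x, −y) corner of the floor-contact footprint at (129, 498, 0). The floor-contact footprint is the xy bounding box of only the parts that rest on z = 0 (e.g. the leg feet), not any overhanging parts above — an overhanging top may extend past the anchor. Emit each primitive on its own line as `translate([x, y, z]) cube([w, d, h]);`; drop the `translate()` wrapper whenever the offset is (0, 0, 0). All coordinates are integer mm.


translate([129, 498, 0]) cube([396, 198, 15]);
translate([129, 498, 15]) cube([396, 15, 308]);
translate([129, 681, 15]) cube([396, 15, 308]);
translate([129, 513, 15]) cube([15, 168, 308]);
translate([510, 513, 15]) cube([15, 168, 308]);


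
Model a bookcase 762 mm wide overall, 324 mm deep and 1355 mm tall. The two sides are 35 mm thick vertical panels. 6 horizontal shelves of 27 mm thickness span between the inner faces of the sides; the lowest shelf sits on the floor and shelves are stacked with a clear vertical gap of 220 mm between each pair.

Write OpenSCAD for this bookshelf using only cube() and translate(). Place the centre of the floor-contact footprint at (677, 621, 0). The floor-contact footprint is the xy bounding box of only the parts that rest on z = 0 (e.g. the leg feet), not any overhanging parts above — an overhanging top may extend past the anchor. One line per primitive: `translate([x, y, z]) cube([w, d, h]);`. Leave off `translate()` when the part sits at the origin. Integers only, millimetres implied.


translate([296, 459, 0]) cube([35, 324, 1355]);
translate([1023, 459, 0]) cube([35, 324, 1355]);
translate([331, 459, 0]) cube([692, 324, 27]);
translate([331, 459, 247]) cube([692, 324, 27]);
translate([331, 459, 494]) cube([692, 324, 27]);
translate([331, 459, 741]) cube([692, 324, 27]);
translate([331, 459, 988]) cube([692, 324, 27]);
translate([331, 459, 1235]) cube([692, 324, 27]);


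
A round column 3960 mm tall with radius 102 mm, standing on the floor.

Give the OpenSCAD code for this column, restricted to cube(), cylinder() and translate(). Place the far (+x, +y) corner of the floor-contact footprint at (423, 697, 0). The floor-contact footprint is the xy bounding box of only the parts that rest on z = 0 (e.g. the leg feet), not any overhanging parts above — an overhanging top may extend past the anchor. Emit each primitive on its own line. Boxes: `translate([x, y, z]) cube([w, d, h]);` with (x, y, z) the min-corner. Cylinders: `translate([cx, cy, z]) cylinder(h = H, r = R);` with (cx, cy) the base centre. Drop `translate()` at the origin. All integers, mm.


translate([321, 595, 0]) cylinder(h = 3960, r = 102);


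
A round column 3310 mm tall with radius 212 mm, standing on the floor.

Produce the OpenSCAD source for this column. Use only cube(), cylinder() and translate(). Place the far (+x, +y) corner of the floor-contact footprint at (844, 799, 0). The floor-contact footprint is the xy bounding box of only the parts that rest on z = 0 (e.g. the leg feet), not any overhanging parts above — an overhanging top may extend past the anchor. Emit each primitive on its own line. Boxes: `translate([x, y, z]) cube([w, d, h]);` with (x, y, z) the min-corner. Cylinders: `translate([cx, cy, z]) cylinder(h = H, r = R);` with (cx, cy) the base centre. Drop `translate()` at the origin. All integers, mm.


translate([632, 587, 0]) cylinder(h = 3310, r = 212);


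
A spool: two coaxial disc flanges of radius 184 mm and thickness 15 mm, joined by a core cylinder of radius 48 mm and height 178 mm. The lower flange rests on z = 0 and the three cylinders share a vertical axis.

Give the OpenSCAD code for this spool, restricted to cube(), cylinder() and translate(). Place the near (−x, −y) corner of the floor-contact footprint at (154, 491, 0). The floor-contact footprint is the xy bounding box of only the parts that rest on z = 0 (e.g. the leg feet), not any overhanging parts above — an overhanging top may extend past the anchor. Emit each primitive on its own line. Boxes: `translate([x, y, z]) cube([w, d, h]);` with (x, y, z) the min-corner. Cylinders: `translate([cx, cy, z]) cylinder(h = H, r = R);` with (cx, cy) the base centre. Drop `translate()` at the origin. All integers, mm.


translate([338, 675, 0]) cylinder(h = 15, r = 184);
translate([338, 675, 15]) cylinder(h = 178, r = 48);
translate([338, 675, 193]) cylinder(h = 15, r = 184);


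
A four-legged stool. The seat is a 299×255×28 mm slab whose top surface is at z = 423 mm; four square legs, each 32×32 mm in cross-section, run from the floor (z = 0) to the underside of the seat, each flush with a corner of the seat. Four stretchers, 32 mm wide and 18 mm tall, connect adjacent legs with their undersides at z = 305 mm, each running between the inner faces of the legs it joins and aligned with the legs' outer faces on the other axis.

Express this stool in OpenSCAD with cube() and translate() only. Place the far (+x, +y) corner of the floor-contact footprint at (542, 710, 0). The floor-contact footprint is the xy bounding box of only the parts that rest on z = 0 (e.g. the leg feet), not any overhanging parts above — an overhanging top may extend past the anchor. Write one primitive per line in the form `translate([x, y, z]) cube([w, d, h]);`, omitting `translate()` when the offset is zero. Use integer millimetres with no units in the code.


translate([243, 455, 395]) cube([299, 255, 28]);
translate([243, 455, 0]) cube([32, 32, 395]);
translate([510, 455, 0]) cube([32, 32, 395]);
translate([243, 678, 0]) cube([32, 32, 395]);
translate([510, 678, 0]) cube([32, 32, 395]);
translate([275, 455, 305]) cube([235, 32, 18]);
translate([275, 678, 305]) cube([235, 32, 18]);
translate([243, 487, 305]) cube([32, 191, 18]);
translate([510, 487, 305]) cube([32, 191, 18]);


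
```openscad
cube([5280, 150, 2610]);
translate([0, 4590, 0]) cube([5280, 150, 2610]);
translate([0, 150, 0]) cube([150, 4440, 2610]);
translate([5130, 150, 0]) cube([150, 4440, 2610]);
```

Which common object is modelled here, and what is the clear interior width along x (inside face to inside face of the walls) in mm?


A house (or room) frame. The interior width is 4980 mm.

Four 2610 mm walls enclosing a rectangle with no floor or roof — a room or house frame. Outside width is 5280 mm and wall thickness is 150 mm, so the interior width is 5280 − 2 × 150 = 4980 mm.


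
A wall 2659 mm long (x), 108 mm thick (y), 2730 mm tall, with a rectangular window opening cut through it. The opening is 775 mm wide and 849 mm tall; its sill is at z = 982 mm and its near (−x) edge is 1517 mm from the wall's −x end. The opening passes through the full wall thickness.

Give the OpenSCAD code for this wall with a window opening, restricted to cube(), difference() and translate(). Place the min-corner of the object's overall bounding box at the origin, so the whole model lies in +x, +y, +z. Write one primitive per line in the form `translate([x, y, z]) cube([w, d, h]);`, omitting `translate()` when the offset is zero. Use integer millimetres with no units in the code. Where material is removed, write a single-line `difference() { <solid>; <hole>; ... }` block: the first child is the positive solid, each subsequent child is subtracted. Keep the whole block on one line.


difference() { cube([2659, 108, 2730]); translate([1517, 0, 982]) cube([775, 108, 849]); }


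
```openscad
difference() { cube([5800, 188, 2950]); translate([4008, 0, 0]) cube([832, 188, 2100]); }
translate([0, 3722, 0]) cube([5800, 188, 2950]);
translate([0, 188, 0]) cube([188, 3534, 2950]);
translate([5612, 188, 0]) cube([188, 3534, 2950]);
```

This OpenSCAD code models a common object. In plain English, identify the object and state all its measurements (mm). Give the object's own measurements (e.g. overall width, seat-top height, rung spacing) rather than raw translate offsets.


A single room: four walls, each 2950 mm tall and 188 mm thick, enclosing an outside footprint 5800×3910 mm (x × y), no floor or roof. The front and back walls (−y and +y sides) run the full x-width; the side walls fit between their inner faces. A door opening 832 mm wide and 2100 mm tall is cut through the front wall from the floor up, its −x edge 4008 mm from the wall's −x end.


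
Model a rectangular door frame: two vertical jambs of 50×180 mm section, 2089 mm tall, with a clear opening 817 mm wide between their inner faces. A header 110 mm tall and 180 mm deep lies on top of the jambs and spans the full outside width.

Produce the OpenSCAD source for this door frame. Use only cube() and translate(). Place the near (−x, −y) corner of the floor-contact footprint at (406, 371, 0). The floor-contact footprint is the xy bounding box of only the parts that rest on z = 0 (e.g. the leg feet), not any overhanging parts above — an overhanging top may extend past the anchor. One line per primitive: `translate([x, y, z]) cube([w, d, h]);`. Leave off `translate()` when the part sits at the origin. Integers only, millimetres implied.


translate([406, 371, 0]) cube([50, 180, 2089]);
translate([1273, 371, 0]) cube([50, 180, 2089]);
translate([406, 371, 2089]) cube([917, 180, 110]);


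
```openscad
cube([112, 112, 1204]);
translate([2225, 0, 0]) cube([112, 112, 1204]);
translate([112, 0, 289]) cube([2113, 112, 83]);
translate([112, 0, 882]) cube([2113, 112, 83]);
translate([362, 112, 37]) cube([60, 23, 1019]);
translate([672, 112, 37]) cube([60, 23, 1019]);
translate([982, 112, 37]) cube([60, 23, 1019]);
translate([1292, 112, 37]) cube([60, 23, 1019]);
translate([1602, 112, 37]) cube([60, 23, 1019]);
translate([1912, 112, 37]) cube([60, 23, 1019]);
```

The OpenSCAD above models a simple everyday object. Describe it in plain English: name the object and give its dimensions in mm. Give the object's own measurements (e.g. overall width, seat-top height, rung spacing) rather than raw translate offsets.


A fence section. Two 112×112 mm posts, 1204 mm tall, stand on the floor with a clear span of 2113 mm between their inner faces. Two horizontal rails of 112×83 mm section span the gap between the posts with their undersides at z = 289 mm and z = 882 mm, flush with the posts' −y face. 6 pickets, each 60 mm wide, 23 mm thick and 1019 mm tall, are fixed to the +y face of the rails with their bottoms at z = 37 mm, spaced across the span with a 250 mm gap after the −x post and between neighbouring pickets, with 253 mm left before the +x post.


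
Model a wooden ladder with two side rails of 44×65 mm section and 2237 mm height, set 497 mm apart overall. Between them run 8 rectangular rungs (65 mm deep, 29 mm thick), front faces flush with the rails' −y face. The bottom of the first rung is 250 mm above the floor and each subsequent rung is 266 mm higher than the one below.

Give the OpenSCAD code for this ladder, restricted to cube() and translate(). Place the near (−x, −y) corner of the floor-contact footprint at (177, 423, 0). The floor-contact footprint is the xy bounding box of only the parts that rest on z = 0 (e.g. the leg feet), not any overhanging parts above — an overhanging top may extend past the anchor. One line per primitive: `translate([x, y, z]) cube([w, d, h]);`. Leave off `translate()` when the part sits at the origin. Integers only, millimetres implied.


translate([177, 423, 0]) cube([44, 65, 2237]);
translate([630, 423, 0]) cube([44, 65, 2237]);
translate([221, 423, 250]) cube([409, 65, 29]);
translate([221, 423, 516]) cube([409, 65, 29]);
translate([221, 423, 782]) cube([409, 65, 29]);
translate([221, 423, 1048]) cube([409, 65, 29]);
translate([221, 423, 1314]) cube([409, 65, 29]);
translate([221, 423, 1580]) cube([409, 65, 29]);
translate([221, 423, 1846]) cube([409, 65, 29]);
translate([221, 423, 2112]) cube([409, 65, 29]);


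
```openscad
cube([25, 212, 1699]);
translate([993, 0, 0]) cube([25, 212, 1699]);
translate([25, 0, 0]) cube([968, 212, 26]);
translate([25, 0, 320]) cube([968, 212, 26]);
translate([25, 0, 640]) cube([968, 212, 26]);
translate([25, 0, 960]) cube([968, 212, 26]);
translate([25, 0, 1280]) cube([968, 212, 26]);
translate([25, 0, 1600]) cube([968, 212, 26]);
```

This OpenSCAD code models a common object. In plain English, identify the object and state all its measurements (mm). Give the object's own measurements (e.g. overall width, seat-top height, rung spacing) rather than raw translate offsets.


An open bookshelf. Two side panels, each 25 mm thick, 212 mm deep and 1699 mm tall, stand 1018 mm apart (outside-to-outside). Between them sit 6 shelves, each 26 mm thick and 212 mm deep, spanning the full gap between the sides. The bottom shelf rests on the floor (its underside at z = 0) and the clear gap between one shelf's top and the next shelf's underside is 294 mm.


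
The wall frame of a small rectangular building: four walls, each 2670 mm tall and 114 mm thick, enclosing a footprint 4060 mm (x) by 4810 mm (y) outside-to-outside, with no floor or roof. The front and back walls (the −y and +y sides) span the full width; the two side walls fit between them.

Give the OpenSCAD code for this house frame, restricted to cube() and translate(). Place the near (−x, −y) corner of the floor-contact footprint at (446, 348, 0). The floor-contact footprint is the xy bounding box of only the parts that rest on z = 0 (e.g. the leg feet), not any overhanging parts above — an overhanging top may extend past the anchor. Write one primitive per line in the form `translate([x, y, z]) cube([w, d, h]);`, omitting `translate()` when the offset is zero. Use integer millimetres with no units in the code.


translate([446, 348, 0]) cube([4060, 114, 2670]);
translate([446, 5044, 0]) cube([4060, 114, 2670]);
translate([446, 462, 0]) cube([114, 4582, 2670]);
translate([4392, 462, 0]) cube([114, 4582, 2670]);


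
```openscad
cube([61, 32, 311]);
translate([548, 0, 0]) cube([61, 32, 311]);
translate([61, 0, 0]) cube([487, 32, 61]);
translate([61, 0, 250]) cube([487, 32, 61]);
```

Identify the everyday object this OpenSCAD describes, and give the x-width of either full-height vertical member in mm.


A picture frame. The border width is 61 mm.

Four thin pieces enclosing a rectangular opening — a picture frame. The two full-height stiles are 311 mm tall; the top rail sits at z = 250 and is 61 mm tall, so the border above the opening is 311 − 250 = 61 mm, matching the stile x-width.


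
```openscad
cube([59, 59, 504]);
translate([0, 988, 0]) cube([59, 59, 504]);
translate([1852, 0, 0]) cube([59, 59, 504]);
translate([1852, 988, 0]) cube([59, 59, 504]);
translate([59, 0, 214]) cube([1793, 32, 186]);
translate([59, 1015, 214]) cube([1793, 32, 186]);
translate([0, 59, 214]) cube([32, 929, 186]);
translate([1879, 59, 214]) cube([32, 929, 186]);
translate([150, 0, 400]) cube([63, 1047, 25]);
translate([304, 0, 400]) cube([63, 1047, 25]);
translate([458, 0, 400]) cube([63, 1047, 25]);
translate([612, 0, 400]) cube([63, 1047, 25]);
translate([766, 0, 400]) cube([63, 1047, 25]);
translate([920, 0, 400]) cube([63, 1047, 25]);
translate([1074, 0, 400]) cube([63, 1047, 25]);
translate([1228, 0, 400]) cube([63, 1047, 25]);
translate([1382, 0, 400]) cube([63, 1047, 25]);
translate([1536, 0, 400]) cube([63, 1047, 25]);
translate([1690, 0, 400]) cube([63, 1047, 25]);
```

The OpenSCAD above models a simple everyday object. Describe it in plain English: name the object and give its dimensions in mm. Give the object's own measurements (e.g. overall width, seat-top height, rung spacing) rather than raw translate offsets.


A bed frame 1911 mm long (x) by 1047 mm wide (y). Four 59×59 mm corner posts, 504 mm tall, at the corners of the footprint. Four rails of 32 mm thickness and 186 mm height run between adjacent posts with their undersides at z = 214 mm, their outer faces flush with the outside of the frame (the two x-running rails run between the posts' inner faces; the two y-running rails run between the posts' inner faces). 11 slats, each 63 mm wide (x) and 25 mm thick, lie across the top of the two x-running rails, running the full 1047 mm width of the frame in y; along x they sit between the end posts with a 91 mm gap after the −x posts and between neighbouring slats, leaving 99 mm before the +x posts.


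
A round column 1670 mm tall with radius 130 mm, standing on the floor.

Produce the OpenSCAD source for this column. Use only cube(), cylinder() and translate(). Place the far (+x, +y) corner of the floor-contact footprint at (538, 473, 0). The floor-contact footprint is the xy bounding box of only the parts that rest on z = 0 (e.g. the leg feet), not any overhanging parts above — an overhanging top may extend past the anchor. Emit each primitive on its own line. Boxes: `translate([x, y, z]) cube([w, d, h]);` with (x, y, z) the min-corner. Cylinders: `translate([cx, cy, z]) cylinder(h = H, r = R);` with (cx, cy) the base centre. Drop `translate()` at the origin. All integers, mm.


translate([408, 343, 0]) cylinder(h = 1670, r = 130);


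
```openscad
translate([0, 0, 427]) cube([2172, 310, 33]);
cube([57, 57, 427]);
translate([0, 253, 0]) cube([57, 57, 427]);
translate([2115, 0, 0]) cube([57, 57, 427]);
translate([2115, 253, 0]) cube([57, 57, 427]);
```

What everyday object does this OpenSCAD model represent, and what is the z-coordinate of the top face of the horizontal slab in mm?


A bench. The seat-top height is 460 mm.

A long slab on four corner posts — a bench. The slab sits at z = 427 with thickness 33, so the top is 427 + 33 = 460 mm.


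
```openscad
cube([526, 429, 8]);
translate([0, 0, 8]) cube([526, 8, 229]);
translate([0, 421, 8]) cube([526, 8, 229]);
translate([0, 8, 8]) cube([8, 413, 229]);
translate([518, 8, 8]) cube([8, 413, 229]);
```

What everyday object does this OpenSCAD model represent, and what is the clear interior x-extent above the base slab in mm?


An open box. The internal width is 510 mm.

A 526×429 base slab with four walls standing on it — an open box. The base is 526 mm wide and the walls are 8 mm thick, so the internal width is 526 − 2 × 8 = 510 mm.


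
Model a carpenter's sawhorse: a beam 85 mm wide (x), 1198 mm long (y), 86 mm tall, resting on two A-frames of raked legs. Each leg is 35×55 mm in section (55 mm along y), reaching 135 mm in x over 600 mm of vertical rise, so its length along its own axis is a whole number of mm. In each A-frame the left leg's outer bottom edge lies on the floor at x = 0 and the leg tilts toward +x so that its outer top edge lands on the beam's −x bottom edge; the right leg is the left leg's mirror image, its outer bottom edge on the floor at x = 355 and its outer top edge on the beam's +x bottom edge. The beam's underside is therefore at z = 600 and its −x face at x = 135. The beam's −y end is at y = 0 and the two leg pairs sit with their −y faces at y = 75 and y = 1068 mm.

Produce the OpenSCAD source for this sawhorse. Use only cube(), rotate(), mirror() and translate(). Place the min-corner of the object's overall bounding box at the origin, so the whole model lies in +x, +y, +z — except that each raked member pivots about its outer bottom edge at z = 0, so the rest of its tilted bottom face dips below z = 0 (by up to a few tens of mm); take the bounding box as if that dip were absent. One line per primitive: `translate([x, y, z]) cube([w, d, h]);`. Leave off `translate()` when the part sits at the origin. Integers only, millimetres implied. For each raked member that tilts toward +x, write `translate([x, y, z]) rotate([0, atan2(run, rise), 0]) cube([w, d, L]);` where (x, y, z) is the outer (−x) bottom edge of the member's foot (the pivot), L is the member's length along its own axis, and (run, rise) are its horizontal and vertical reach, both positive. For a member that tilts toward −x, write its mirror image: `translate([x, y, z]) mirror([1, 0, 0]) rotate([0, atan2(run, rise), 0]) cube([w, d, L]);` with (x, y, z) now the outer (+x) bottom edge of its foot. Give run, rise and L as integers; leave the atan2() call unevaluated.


translate([135, 0, 600]) cube([85, 1198, 86]);
translate([0, 75, 0]) rotate([0, atan2(135, 600), 0]) cube([35, 55, 615]);
translate([355, 75, 0]) mirror([1, 0, 0]) rotate([0, atan2(135, 600), 0]) cube([35, 55, 615]);
translate([0, 1068, 0]) rotate([0, atan2(135, 600), 0]) cube([35, 55, 615]);
translate([355, 1068, 0]) mirror([1, 0, 0]) rotate([0, atan2(135, 600), 0]) cube([35, 55, 615]);


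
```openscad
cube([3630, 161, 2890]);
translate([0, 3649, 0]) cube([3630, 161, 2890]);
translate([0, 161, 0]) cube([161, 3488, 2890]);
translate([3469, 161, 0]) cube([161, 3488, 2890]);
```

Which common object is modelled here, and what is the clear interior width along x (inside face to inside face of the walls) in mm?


A house (or room) frame. The interior width is 3308 mm.

Four 2890 mm walls enclosing a rectangle with no floor or roof — a room or house frame. Outside width is 3630 mm and wall thickness is 161 mm, so the interior width is 3630 − 2 × 161 = 3308 mm.


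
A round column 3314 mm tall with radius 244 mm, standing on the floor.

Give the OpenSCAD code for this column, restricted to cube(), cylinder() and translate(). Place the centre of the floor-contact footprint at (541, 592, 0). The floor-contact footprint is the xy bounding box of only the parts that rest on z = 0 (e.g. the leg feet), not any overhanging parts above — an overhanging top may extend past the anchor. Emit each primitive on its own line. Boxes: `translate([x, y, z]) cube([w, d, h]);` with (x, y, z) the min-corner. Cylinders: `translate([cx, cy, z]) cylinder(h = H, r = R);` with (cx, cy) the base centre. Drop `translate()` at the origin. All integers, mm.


translate([541, 592, 0]) cylinder(h = 3314, r = 244);


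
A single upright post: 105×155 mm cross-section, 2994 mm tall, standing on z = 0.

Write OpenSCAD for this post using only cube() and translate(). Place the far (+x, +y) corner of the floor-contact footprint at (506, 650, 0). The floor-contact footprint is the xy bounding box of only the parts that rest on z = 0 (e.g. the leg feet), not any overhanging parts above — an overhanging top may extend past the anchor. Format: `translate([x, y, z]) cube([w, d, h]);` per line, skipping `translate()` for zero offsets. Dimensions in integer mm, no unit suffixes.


translate([401, 495, 0]) cube([105, 155, 2994]);
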